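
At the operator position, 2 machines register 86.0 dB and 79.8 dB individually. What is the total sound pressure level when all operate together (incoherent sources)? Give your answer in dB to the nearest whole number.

87 dB

Incoherent sources combine by intensity addition: L_total = 10·log₁₀(Σ 10^(L_i/10)).
Σ 10^(L/10) = 10^(86.0/10) + 10^(79.8/10) = 4.936e+08.
L_total = 10·log₁₀(4.936e+08) = 86.93 dB.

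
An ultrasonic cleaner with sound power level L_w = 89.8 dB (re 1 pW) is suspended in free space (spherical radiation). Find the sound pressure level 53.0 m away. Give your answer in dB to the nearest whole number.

L_p = L_w − 10·log₁₀(4π·r²) with r = 53.0 m.
4π·r² = 3.53e+04 m², 10·log₁₀ of that is 45.478 dB.
L_p = 89.8 − 45.478 = 44.32 dB.

44 dB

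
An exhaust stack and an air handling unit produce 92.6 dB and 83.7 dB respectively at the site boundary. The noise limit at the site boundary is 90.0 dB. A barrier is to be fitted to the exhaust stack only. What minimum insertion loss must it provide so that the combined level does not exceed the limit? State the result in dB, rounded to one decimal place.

Fixed contribution from the other source: Σ 10^(L/10) = 10^(83.7/10) = 2.344e+08 (83.70 dB).
To meet 90.0 dB overall, the treated exhaust stack may contribute at most 10^(90.0/10) − 2.344e+08 = 7.656e+08, i.e. 88.84 dB.
So the exhaust stack must be reduced from 92.6 to 88.84 dB: IL = 3.76 dB.

3.8 dB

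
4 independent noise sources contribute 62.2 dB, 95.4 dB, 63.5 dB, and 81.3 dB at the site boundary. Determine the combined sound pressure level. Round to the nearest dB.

For uncorrelated sources the intensities add, so convert each level to linear form, sum, and take 10·log₁₀ of the total.
Σ 10^(L/10) = 10^(62.2/10) + 10^(95.4/10) + 10^(63.5/10) + 10^(81.3/10) = 3.606e+09.
L_total = 10·log₁₀(3.606e+09) = 95.57 dB.

96 dB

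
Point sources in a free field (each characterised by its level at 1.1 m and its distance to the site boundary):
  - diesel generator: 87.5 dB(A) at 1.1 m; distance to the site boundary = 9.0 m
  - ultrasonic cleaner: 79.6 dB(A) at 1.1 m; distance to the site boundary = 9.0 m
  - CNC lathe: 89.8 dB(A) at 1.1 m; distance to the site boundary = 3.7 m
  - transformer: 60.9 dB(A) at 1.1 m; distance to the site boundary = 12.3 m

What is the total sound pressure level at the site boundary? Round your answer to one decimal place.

First find each source's level at the receiver (point-source: −20·log₁₀(r/r_ref)), then combine on an intensity basis.
diesel generator: 87.5 − 20·log₁₀(9.0/1.1) = 87.5 − 18.26 = 69.24 dB(A).
ultrasonic cleaner: 79.6 − 20·log₁₀(9.0/1.1) = 79.6 − 18.26 = 61.34 dB(A).
CNC lathe: 89.8 − 20·log₁₀(3.7/1.1) = 89.8 − 10.54 = 79.26 dB(A).
transformer: 60.9 − 20·log₁₀(12.3/1.1) = 60.9 − 20.97 = 39.93 dB(A).
Σ 10^(L/10) = 9.418e+07 → L_total = 10·log₁₀(9.418e+07) = 79.74 dB(A).

79.7 dB(A)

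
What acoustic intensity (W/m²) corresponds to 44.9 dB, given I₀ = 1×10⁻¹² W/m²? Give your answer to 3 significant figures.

3.09e-08 W/m²

I/I₀ = 10^(44.9/10) = 3.09e+04, so I = 3.09e+04 × 10⁻¹² W/m².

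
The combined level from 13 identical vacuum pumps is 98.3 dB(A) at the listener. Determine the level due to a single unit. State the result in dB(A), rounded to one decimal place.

87.2 dB(A)

Dividing the total intensity by 13 lowers the level by 10·log₁₀ 13 = 11.139 dB: L₁ = 98.3 − 11.139.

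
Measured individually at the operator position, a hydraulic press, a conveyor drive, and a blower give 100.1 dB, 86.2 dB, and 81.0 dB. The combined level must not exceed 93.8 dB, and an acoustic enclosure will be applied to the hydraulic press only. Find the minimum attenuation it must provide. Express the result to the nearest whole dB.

7 dB

The untreated sources together contribute 10^(86.2/10) + 10^(81.0/10) = 5.428e+08, i.e. 87.35 dB.
To meet 93.8 dB overall, the treated hydraulic press may contribute at most 10^(93.8/10) − 5.428e+08 = 1.856e+09, i.e. 92.69 dB.
So the hydraulic press must be reduced from 100.1 to 92.69 dB: IL = 7.41 dB.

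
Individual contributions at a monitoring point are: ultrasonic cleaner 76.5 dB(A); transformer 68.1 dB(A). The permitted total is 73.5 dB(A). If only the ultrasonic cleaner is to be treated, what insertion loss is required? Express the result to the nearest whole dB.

The untreated sources together contribute 10^(68.1/10) = 6.457e+06, i.e. 68.10 dB(A).
The limit corresponds to 10^(73.5/10) = 2.239e+07; subtracting the fixed part leaves 1.593e+07 for the ultrasonic cleaner, i.e. 72.02 dB(A).
So the ultrasonic cleaner must be reduced from 76.5 to 72.02 dB(A): IL = 4.48 dB.

4 dB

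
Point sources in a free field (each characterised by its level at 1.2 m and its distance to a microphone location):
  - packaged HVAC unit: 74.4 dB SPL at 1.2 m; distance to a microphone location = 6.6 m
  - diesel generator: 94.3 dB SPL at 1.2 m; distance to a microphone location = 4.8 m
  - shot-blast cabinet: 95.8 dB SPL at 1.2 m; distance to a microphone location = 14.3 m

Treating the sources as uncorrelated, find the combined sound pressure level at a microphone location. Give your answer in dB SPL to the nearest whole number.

Propagate each source to the receiver with L = L_ref − 20·log₁₀(r/r_ref), then add intensities.
packaged HVAC unit: 74.4 − 20·log₁₀(6.6/1.2) = 74.4 − 14.81 = 59.59 dB SPL.
diesel generator: 94.3 − 20·log₁₀(4.8/1.2) = 94.3 − 12.04 = 82.26 dB SPL.
shot-blast cabinet: 95.8 − 20·log₁₀(14.3/1.2) = 95.8 − 21.52 = 74.28 dB SPL.
Σ 10^(L/10) = 1.959e+08 → L_total = 10·log₁₀(1.959e+08) = 82.92 dB SPL.

83 dB SPL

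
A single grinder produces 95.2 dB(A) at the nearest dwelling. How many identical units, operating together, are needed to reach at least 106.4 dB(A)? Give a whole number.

Need L₁ + 10·log₁₀ N ≥ 106.4, i.e. log₁₀ N ≥ 1.12.
N ≥ 10^(11.2/10) = 13.183, so N = 14.

14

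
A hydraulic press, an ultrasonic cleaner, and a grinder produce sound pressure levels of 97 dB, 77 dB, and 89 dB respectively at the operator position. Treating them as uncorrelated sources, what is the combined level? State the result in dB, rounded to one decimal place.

97.7 dB

For uncorrelated sources the intensities add, so convert each level to linear form, sum, and take 10·log₁₀ of the total.
Σ 10^(L/10) = 10^(97/10) + 10^(77/10) + 10^(89/10) = 5.856e+09.
L_total = 10·log₁₀(5.856e+09) = 97.68 dB.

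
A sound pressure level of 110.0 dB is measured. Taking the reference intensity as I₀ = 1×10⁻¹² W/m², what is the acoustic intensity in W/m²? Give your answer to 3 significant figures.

0.100 W/m²

I = I₀·10^(L/10) = 10⁻¹² × 10^(110.0/10) = 10^(-1.000).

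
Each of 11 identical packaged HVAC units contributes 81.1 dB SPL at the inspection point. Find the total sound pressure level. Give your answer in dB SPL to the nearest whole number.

92 dB SPL

N identical incoherent sources raise the level by 10·log₁₀ N.
L_total = 81.1 + 10·log₁₀(11) = 81.1 + 10.414 = 91.51 dB SPL.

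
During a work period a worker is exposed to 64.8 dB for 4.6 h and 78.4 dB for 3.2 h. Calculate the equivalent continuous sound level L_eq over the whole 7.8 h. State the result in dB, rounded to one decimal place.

74.8 dB

The energy average is taken in the linear domain: L_eq = 10·log₁₀[(Σ tᵢ·10^(Lᵢ/10))/T], T = 7.8 h.
Σ tᵢ·10^(Lᵢ/10) = 4.6·10^(64.8/10) + 3.2·10^(78.4/10) = 2.353e+08.
L_eq = 10·log₁₀(2.353e+08/7.8) = 74.79 dB.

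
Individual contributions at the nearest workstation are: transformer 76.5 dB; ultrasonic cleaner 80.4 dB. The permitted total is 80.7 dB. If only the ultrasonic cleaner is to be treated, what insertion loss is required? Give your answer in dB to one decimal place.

1.8 dB

Everything except the ultrasonic cleaner sums to 10^(76.5/10) = 4.467e+07 in linear terms, 76.50 dB.
To meet 80.7 dB overall, the treated ultrasonic cleaner may contribute at most 10^(80.7/10) − 4.467e+07 = 7.282e+07, i.e. 78.62 dB.
So the ultrasonic cleaner must be reduced from 80.4 to 78.62 dB: IL = 1.78 dB.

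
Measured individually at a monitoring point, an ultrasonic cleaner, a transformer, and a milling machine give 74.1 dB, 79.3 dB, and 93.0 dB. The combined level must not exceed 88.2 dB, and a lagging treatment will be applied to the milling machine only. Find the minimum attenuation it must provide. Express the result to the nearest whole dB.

Everything except the milling machine sums to 10^(74.1/10) + 10^(79.3/10) = 1.108e+08 in linear terms, 80.45 dB.
To meet 88.2 dB overall, the treated milling machine may contribute at most 10^(88.2/10) − 1.108e+08 = 5.499e+08, i.e. 87.40 dB.
So the milling machine must be reduced from 93.0 to 87.40 dB: IL = 5.60 dB.

6 dB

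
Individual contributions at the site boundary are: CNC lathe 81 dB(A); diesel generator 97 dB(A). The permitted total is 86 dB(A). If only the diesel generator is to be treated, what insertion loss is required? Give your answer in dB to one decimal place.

The untreated sources together contribute 10^(81/10) = 1.259e+08, i.e. 81.00 dB(A).
To meet 86 dB(A) overall, the treated diesel generator may contribute at most 10^(86/10) − 1.259e+08 = 2.722e+08, i.e. 84.35 dB(A).
So the diesel generator must be reduced from 97 to 84.35 dB(A): IL = 12.65 dB.

12.7 dB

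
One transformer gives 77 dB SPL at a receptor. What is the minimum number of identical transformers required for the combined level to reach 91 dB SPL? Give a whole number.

N identical sources give L₁ + 10·log₁₀ N, so require 10·log₁₀ N ≥ 91 − 77 = 14.0 dB.
N ≥ 10^(14.0/10) = 25.119, so N = 26.

26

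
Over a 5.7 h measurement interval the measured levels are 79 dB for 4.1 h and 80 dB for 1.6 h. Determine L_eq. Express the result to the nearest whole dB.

79 dB

Weight each interval's intensity by its duration and average over T = 5.7 h:
Σ tᵢ·10^(Lᵢ/10) = 4.1·10^(79/10) + 1.6·10^(80/10) = 4.857e+08.
L_eq = 10·log₁₀(4.857e+08/5.7) = 79.30 dB.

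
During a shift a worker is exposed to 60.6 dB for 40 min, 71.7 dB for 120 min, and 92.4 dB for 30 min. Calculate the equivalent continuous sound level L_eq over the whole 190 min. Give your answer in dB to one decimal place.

Weight each interval's intensity by its duration and average over T = 190 min:
Σ tᵢ·10^(Lᵢ/10) = 40·10^(60.6/10) + 120·10^(71.7/10) + 30·10^(92.4/10) = 5.395e+10.
L_eq = 10·log₁₀(5.395e+10/190) = 84.53 dB.

84.5 dB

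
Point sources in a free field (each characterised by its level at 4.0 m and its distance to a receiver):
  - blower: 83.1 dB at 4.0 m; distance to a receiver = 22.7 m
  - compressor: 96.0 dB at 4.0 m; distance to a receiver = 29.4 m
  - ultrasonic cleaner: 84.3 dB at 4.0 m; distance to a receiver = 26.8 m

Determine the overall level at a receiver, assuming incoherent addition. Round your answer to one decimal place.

79.3 dB

Apply inverse-square spreading to bring every level to the receiver, then sum 10^(L/10).
blower: 83.1 − 20·log₁₀(22.7/4.0) = 83.1 − 15.08 = 68.02 dB.
compressor: 96.0 − 20·log₁₀(29.4/4.0) = 96.0 − 17.33 = 78.67 dB.
ultrasonic cleaner: 84.3 − 20·log₁₀(26.8/4.0) = 84.3 − 16.52 = 67.78 dB.
Σ 10^(L/10) = 8.603e+07 → L_total = 10·log₁₀(8.603e+07) = 79.35 dB.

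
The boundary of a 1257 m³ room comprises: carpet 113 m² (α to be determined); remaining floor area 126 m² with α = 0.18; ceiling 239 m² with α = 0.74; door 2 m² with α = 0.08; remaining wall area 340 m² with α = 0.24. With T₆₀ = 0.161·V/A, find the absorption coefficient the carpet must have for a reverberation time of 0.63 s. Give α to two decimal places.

0.35

From T₆₀ = 0.161·V/A, the target T₆₀ = 0.63 s needs A = 0.161·1257/0.63 = 321.23 m².
Absorption from the other surfaces = 126·0.18 + 239·0.74 + 2·0.08 + 340·0.24 = 281.30 m², so the carpet must supply 39.93 m² over 113 m².
α = 39.93/113 = 0.353.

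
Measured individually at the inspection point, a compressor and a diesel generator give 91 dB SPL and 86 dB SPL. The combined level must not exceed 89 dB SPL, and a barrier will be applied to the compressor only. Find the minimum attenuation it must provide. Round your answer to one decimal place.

5.0 dB

Fixed contribution from the other source: Σ 10^(L/10) = 10^(86/10) = 3.981e+08 (86.00 dB SPL).
To meet 89 dB SPL overall, the treated compressor may contribute at most 10^(89/10) − 3.981e+08 = 3.962e+08, i.e. 85.98 dB SPL.
Required insertion loss = 91 − 85.98 = 5.02 dB.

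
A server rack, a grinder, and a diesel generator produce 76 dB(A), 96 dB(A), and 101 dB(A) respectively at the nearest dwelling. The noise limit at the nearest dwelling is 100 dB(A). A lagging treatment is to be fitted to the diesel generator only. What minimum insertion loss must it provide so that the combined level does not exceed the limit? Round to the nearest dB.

The untreated sources together contribute 10^(76/10) + 10^(96/10) = 4.021e+09, i.e. 96.04 dB(A).
The limit corresponds to 10^(100/10) = 1.000e+10; subtracting the fixed part leaves 5.979e+09 for the diesel generator, i.e. 97.77 dB(A).
So the diesel generator must be reduced from 101 to 97.77 dB(A): IL = 3.23 dB.

3 dB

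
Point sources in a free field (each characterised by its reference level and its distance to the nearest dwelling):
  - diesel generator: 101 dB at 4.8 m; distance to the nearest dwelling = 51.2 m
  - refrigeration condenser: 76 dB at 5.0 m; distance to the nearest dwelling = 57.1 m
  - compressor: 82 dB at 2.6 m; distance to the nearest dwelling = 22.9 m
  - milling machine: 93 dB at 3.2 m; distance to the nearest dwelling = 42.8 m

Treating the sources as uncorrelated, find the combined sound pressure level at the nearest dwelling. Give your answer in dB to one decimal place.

Apply inverse-square spreading to bring every level to the receiver, then sum 10^(L/10).
diesel generator: 101 − 20·log₁₀(51.2/4.8) = 101 − 20.56 = 80.44 dB.
refrigeration condenser: 76 − 20·log₁₀(57.1/5.0) = 76 − 21.15 = 54.85 dB.
compressor: 82 − 20·log₁₀(22.9/2.6) = 82 − 18.90 = 63.10 dB.
milling machine: 93 − 20·log₁₀(42.8/3.2) = 93 − 22.53 = 70.47 dB.
Σ 10^(L/10) = 1.241e+08 → L_total = 10·log₁₀(1.241e+08) = 80.94 dB.

80.9 dB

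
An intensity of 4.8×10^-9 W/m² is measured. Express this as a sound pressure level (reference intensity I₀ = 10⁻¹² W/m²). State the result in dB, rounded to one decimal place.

36.8 dB

Dividing by I₀ shifts the exponent by 12: I/I₀ = 4.8×10^3.
L = 10·(0.6812 + 3) = 36.81 dB.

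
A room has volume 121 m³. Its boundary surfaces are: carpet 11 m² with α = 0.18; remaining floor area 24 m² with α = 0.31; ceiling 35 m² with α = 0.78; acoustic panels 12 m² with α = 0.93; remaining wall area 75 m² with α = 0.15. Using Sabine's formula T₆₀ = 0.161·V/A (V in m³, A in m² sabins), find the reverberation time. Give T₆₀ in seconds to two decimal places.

0.33 s

A = Σ Sᵢαᵢ = 11·0.18 + 24·0.31 + 35·0.78 + 12·0.93 + 75·0.15 = 59.13 m².
T₆₀ = 0.161·V/A = 0.161·121/59.13 = 0.329 s.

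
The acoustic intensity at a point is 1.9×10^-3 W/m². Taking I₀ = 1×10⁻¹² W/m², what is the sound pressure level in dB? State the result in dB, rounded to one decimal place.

92.8 dB

I/I₀ = 1.9×10^-3/10⁻¹² = 1.9×10^9, and L = 10·log₁₀(I/I₀).
L = 10·(0.2788 + 9) = 92.79 dB.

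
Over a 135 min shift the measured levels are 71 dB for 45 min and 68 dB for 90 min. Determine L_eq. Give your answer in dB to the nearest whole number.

69 dB

The energy average is taken in the linear domain: L_eq = 10·log₁₀[(Σ tᵢ·10^(Lᵢ/10))/T], T = 135 min.
Σ tᵢ·10^(Lᵢ/10) = 45·10^(71/10) + 90·10^(68/10) = 1.134e+09.
L_eq = 10·log₁₀(1.134e+09/135) = 69.24 dB.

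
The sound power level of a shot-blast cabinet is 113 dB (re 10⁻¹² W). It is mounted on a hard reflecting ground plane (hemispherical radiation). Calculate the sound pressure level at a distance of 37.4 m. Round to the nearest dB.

74 dB

The power spreads over a hemisphere of area 2π·r², so L_p = L_w − 10·log₁₀(2π·r²).
2π·r² = 8789 m², 10·log₁₀ of that is 39.439 dB.
L_p = 113 − 39.439 = 73.56 dB.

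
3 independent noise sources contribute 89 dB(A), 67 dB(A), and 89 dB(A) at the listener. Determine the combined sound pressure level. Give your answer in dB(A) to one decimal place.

92.0 dB(A)

Incoherent sources combine by intensity addition: L_total = 10·log₁₀(Σ 10^(L_i/10)).
Σ 10^(L/10) = 10^(89/10) + 10^(67/10) + 10^(89/10) = 1.594e+09.
L_total = 10·log₁₀(1.594e+09) = 92.02 dB(A).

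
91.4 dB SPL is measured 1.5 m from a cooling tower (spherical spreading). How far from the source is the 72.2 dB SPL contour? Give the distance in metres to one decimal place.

13.7 m

The 19.2 dB drop corresponds to a distance ratio of 10^(19.2/20) for a point source.
r₂ = 1.5·10^((91.4−72.2)/20) = 1.5·10^(19.2/20) = 13.68 m.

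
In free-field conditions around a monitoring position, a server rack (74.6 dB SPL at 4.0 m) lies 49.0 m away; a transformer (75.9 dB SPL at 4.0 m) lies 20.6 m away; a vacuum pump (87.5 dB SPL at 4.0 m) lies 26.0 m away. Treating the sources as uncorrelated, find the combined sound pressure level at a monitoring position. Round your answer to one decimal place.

Apply inverse-square spreading to bring every level to the receiver, then sum 10^(L/10).
server rack: 74.6 − 20·log₁₀(49.0/4.0) = 74.6 − 21.76 = 52.84 dB SPL.
transformer: 75.9 − 20·log₁₀(20.6/4.0) = 75.9 − 14.24 = 61.66 dB SPL.
vacuum pump: 87.5 − 20·log₁₀(26.0/4.0) = 87.5 − 16.26 = 71.24 dB SPL.
Σ 10^(L/10) = 1.497e+07 → L_total = 10·log₁₀(1.497e+07) = 71.75 dB SPL.

71.8 dB SPL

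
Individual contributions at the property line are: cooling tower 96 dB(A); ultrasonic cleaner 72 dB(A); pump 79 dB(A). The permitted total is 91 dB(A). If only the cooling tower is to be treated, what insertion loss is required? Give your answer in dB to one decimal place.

Fixed contribution from the other sources: Σ 10^(L/10) = 10^(72/10) + 10^(79/10) = 9.528e+07 (79.79 dB(A)).
To meet 91 dB(A) overall, the treated cooling tower may contribute at most 10^(91/10) − 9.528e+07 = 1.164e+09, i.e. 90.66 dB(A).
So the cooling tower must be reduced from 96 to 90.66 dB(A): IL = 5.34 dB.

5.3 dB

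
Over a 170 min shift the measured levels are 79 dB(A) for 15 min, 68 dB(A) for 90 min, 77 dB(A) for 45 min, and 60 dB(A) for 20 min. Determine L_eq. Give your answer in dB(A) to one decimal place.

73.8 dB(A)

The energy average is taken in the linear domain: L_eq = 10·log₁₀[(Σ tᵢ·10^(Lᵢ/10))/T], T = 170 min.
Σ tᵢ·10^(Lᵢ/10) = 15·10^(79/10) + 90·10^(68/10) + 45·10^(77/10) + 20·10^(60/10) = 4.035e+09.
L_eq = 10·log₁₀(4.035e+09/170) = 73.75 dB(A).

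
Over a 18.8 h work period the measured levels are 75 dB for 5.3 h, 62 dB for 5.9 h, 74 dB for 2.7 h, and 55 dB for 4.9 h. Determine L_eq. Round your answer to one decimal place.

71.2 dB

The energy average is taken in the linear domain: L_eq = 10·log₁₀[(Σ tᵢ·10^(Lᵢ/10))/T], T = 18.8 h.
Σ tᵢ·10^(Lᵢ/10) = 5.3·10^(75/10) + 5.9·10^(62/10) + 2.7·10^(74/10) + 4.9·10^(55/10) = 2.463e+08.
L_eq = 10·log₁₀(2.463e+08/18.8) = 71.17 dB.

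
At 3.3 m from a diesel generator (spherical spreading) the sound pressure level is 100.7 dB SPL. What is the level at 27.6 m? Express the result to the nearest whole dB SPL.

Spherical spreading from a point source gives a 20·log₁₀(r₂/r₁) drop.
L₂ = 100.7 − 20·log₁₀(27.6/3.3) = 100.7 − 18.448 = 82.25 dB SPL.

82 dB SPL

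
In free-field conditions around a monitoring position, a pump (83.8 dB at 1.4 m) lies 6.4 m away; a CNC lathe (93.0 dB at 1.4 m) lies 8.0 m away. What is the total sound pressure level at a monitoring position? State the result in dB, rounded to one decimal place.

78.6 dB

Apply inverse-square spreading to bring every level to the receiver, then sum 10^(L/10).
pump: 83.8 − 20·log₁₀(6.4/1.4) = 83.8 − 13.20 = 70.60 dB.
CNC lathe: 93.0 − 20·log₁₀(8.0/1.4) = 93.0 − 15.14 = 77.86 dB.
Σ 10^(L/10) = 7.258e+07 → L_total = 10·log₁₀(7.258e+07) = 78.61 dB.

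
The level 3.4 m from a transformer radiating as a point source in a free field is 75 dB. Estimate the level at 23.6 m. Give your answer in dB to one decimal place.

For a point source, L₂ = L₁ − 20·log₁₀(r₂/r₁).
L₂ = 75 − 20·log₁₀(23.6/3.4) = 75 − 16.829 = 58.17 dB.

58.2 dB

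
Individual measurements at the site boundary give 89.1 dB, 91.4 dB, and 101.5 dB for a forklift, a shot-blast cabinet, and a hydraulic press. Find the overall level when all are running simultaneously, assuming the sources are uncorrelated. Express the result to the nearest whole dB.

Incoherent sources combine by intensity addition: L_total = 10·log₁₀(Σ 10^(L_i/10)).
Σ 10^(L/10) = 10^(89.1/10) + 10^(91.4/10) + 10^(101.5/10) = 1.632e+10.
L_total = 10·log₁₀(1.632e+10) = 102.13 dB.

102 dB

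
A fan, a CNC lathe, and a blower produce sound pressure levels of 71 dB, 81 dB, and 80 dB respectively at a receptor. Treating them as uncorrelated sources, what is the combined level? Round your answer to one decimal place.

For uncorrelated sources the intensities add, so convert each level to linear form, sum, and take 10·log₁₀ of the total.
Σ 10^(L/10) = 10^(71/10) + 10^(81/10) + 10^(80/10) = 2.385e+08.
L_total = 10·log₁₀(2.385e+08) = 83.77 dB.

83.8 dB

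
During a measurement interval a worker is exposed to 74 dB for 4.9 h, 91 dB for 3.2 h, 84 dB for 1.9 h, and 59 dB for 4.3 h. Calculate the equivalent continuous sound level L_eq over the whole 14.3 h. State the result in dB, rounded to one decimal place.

85.1 dB

Weight each interval's intensity by its duration and average over T = 14.3 h:
Σ tᵢ·10^(Lᵢ/10) = 4.9·10^(74/10) + 3.2·10^(91/10) + 1.9·10^(84/10) + 4.3·10^(59/10) = 4.632e+09.
L_eq = 10·log₁₀(4.632e+09/14.3) = 85.10 dB.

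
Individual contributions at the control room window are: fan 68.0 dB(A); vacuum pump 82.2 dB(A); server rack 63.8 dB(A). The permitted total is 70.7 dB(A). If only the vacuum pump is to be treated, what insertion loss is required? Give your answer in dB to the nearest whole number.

17 dB

Everything except the vacuum pump sums to 10^(68.0/10) + 10^(63.8/10) = 8.708e+06 in linear terms, 69.40 dB(A).
To meet 70.7 dB(A) overall, the treated vacuum pump may contribute at most 10^(70.7/10) − 8.708e+06 = 3.041e+06, i.e. 64.83 dB(A).
So the vacuum pump must be reduced from 82.2 to 64.83 dB(A): IL = 17.37 dB.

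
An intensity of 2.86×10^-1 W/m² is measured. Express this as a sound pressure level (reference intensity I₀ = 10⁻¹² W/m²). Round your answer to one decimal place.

I/I₀ = 2.86×10^-1/10⁻¹² = 2.86×10^11, and L = 10·log₁₀(I/I₀).
L = 10·(0.4564 + 11) = 114.56 dB.

114.6 dB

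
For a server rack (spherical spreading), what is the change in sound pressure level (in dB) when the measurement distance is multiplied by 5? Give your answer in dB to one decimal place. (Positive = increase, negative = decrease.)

-14.0 dB

Point-source spreading: ΔL = −20·log₁₀(r₂/r₁).
ΔL = −20·log₁₀(5) = -13.98 dB.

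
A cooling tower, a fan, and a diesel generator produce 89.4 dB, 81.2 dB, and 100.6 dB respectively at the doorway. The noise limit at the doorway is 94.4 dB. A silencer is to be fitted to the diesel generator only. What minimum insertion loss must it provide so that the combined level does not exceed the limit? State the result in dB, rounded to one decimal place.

Fixed contribution from the other sources: Σ 10^(L/10) = 10^(89.4/10) + 10^(81.2/10) = 1.003e+09 (90.01 dB).
To meet 94.4 dB overall, the treated diesel generator may contribute at most 10^(94.4/10) − 1.003e+09 = 1.751e+09, i.e. 92.43 dB.
Required insertion loss = 100.6 − 92.43 = 8.17 dB.

8.2 dB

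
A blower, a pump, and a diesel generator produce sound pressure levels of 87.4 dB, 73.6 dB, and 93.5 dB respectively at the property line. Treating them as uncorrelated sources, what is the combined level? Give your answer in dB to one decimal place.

For uncorrelated sources the intensities add, so convert each level to linear form, sum, and take 10·log₁₀ of the total.
Σ 10^(L/10) = 10^(87.4/10) + 10^(73.6/10) + 10^(93.5/10) = 2.811e+09.
L_total = 10·log₁₀(2.811e+09) = 94.49 dB.

94.5 dB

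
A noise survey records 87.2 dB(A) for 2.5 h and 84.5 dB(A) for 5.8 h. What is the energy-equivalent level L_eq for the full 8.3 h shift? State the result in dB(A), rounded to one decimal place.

85.5 dB(A)

The energy average is taken in the linear domain: L_eq = 10·log₁₀[(Σ tᵢ·10^(Lᵢ/10))/T], T = 8.3 h.
Σ tᵢ·10^(Lᵢ/10) = 2.5·10^(87.2/10) + 5.8·10^(84.5/10) = 2.947e+09.
L_eq = 10·log₁₀(2.947e+09/8.3) = 85.50 dB(A).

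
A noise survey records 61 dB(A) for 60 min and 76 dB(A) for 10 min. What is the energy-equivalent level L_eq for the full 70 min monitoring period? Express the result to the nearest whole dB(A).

L_eq = 10·log₁₀[(1/T)·Σ tᵢ·10^(Lᵢ/10)] with T = 70 min.
Σ tᵢ·10^(Lᵢ/10) = 60·10^(61/10) + 10·10^(76/10) = 4.736e+08.
L_eq = 10·log₁₀(4.736e+08/70) = 68.30 dB(A).

68 dB(A)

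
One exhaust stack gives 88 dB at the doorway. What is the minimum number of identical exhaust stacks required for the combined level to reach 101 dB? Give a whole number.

20

The shortfall is 101 − 88 = 13.0 dB, and N units add 10·log₁₀ N, so need 10·log₁₀ N ≥ 13.0.
N ≥ 10^(13.0/10) = 19.953, so N = 20.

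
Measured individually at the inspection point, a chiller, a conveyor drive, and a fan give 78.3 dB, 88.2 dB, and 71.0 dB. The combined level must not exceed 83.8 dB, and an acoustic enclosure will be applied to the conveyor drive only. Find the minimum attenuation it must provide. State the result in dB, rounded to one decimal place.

6.2 dB

The untreated sources together contribute 10^(78.3/10) + 10^(71.0/10) = 8.020e+07, i.e. 79.04 dB.
To meet 83.8 dB overall, the treated conveyor drive may contribute at most 10^(83.8/10) − 8.020e+07 = 1.597e+08, i.e. 82.03 dB.
So the conveyor drive must be reduced from 88.2 to 82.03 dB: IL = 6.17 dB.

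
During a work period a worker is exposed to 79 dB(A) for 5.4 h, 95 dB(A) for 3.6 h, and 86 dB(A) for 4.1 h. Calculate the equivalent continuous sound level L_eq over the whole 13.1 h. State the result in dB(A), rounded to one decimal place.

90.1 dB(A)

L_eq = 10·log₁₀[(1/T)·Σ tᵢ·10^(Lᵢ/10)] with T = 13.1 h.
Σ tᵢ·10^(Lᵢ/10) = 5.4·10^(79/10) + 3.6·10^(95/10) + 4.1·10^(86/10) = 1.345e+10.
L_eq = 10·log₁₀(1.345e+10/13.1) = 90.11 dB(A).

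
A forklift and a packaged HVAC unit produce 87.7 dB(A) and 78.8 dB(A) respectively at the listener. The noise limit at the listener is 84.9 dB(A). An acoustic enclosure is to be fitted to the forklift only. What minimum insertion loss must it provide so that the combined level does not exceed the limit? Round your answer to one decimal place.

The untreated sources together contribute 10^(78.8/10) = 7.586e+07, i.e. 78.80 dB(A).
To meet 84.9 dB(A) overall, the treated forklift may contribute at most 10^(84.9/10) − 7.586e+07 = 2.332e+08, i.e. 83.68 dB(A).
So the forklift must be reduced from 87.7 to 83.68 dB(A): IL = 4.02 dB.

4.0 dB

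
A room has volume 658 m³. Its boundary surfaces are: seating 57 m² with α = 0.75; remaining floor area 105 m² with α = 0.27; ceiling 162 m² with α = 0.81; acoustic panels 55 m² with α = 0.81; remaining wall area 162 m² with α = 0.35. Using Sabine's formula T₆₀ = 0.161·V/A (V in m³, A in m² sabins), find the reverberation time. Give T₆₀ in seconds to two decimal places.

0.35 s

A = Σ Sᵢαᵢ = 57·0.75 + 105·0.27 + 162·0.81 + 55·0.81 + 162·0.35 = 303.57 m².
T₆₀ = 0.161 × 658 / 303.57 = 0.349 s.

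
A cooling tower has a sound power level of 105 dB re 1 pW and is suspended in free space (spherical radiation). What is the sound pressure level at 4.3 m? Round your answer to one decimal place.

The power spreads over a sphere of area 4π·r², so L_p = L_w − 10·log₁₀(4π·r²).
4π·r² = 232.4 m², 10·log₁₀ of that is 23.661 dB.
L_p = 105 − 23.661 = 81.34 dB.

81.3 dB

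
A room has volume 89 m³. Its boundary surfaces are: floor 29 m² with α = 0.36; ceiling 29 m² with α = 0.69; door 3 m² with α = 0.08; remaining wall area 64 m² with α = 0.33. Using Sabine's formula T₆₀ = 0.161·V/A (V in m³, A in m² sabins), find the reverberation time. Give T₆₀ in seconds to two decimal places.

Summing Sᵢαᵢ: 29·0.36 + 29·0.69 + 3·0.08 + 64·0.33 = 51.81 m².
T₆₀ = 0.161 × 89 / 51.81 = 0.277 s.

0.28 s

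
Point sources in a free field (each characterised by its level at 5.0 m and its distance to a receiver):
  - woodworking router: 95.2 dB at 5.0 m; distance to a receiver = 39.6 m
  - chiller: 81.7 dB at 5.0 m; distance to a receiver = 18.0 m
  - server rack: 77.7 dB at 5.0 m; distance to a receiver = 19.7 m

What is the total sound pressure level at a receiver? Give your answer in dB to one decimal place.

First find each source's level at the receiver (point-source: −20·log₁₀(r/r_ref)), then combine on an intensity basis.
woodworking router: 95.2 − 20·log₁₀(39.6/5.0) = 95.2 − 17.97 = 77.23 dB.
chiller: 81.7 − 20·log₁₀(18.0/5.0) = 81.7 − 11.13 = 70.57 dB.
server rack: 77.7 − 20·log₁₀(19.7/5.0) = 77.7 − 11.91 = 65.79 dB.
Σ 10^(L/10) = 6.800e+07 → L_total = 10·log₁₀(6.800e+07) = 78.32 dB.

78.3 dB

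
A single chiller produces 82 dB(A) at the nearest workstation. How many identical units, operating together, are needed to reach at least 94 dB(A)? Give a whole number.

16

The shortfall is 94 − 82 = 12.0 dB, and N units add 10·log₁₀ N, so need 10·log₁₀ N ≥ 12.0.
N ≥ 10^(12.0/10) = 15.849, so N = 16.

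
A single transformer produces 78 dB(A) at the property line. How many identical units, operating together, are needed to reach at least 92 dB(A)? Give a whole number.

26

The shortfall is 92 − 78 = 14.0 dB, and N units add 10·log₁₀ N, so need 10·log₁₀ N ≥ 14.0.
N ≥ 10^(14.0/10) = 25.119, so N = 26.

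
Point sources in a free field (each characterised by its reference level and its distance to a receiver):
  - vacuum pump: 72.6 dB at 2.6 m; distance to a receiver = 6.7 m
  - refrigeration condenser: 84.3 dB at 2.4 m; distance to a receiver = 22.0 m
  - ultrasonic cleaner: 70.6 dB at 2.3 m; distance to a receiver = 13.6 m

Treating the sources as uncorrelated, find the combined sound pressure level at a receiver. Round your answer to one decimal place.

68.0 dB

Apply inverse-square spreading to bring every level to the receiver, then sum 10^(L/10).
vacuum pump: 72.6 − 20·log₁₀(6.7/2.6) = 72.6 − 8.22 = 64.38 dB.
refrigeration condenser: 84.3 − 20·log₁₀(22.0/2.4) = 84.3 − 19.24 = 65.06 dB.
ultrasonic cleaner: 70.6 − 20·log₁₀(13.6/2.3) = 70.6 − 15.44 = 55.16 dB.
Σ 10^(L/10) = 6.272e+06 → L_total = 10·log₁₀(6.272e+06) = 67.97 dB.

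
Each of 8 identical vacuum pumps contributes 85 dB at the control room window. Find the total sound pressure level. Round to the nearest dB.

L_total = L₁ + 10·log₁₀ N for N identical incoherent sources.
L_total = 85 + 10·log₁₀(8) = 85 + 9.031 = 94.03 dB.

94 dB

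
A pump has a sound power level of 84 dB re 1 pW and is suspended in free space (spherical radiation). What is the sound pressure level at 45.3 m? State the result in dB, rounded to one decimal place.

Free-field spherical radiation: L_p = L_w − 10·log₁₀(4π·r²), r = 45.3 m.
4π·r² = 2.579e+04 m², 10·log₁₀ of that is 44.114 dB.
L_p = 84 − 44.114 = 39.89 dB.

39.9 dB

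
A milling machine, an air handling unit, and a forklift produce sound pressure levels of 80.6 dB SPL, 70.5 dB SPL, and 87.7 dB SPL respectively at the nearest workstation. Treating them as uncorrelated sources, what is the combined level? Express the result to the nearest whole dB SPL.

For uncorrelated sources the intensities add, so convert each level to linear form, sum, and take 10·log₁₀ of the total.
Σ 10^(L/10) = 10^(80.6/10) + 10^(70.5/10) + 10^(87.7/10) = 7.149e+08.
L_total = 10·log₁₀(7.149e+08) = 88.54 dB SPL.

89 dB SPL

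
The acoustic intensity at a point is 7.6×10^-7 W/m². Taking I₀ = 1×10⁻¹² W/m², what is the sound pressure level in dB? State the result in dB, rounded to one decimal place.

I/I₀ = 7.6×10^-7/10⁻¹² = 7.6×10^5, and L = 10·log₁₀(I/I₀).
L = 10·(0.8808 + 5) = 58.81 dB.

58.8 dB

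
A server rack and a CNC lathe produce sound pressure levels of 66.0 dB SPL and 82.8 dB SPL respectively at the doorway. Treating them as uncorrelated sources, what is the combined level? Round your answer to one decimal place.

For uncorrelated sources the intensities add, so convert each level to linear form, sum, and take 10·log₁₀ of the total.
Σ 10^(L/10) = 10^(66.0/10) + 10^(82.8/10) = 1.945e+08.
L_total = 10·log₁₀(1.945e+08) = 82.89 dB SPL.

82.9 dB SPL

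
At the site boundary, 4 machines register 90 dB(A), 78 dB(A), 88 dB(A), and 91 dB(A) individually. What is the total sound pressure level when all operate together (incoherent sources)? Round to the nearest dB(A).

For uncorrelated sources the intensities add, so convert each level to linear form, sum, and take 10·log₁₀ of the total.
Σ 10^(L/10) = 10^(90/10) + 10^(78/10) + 10^(88/10) + 10^(91/10) = 2.953e+09.
L_total = 10·log₁₀(2.953e+09) = 94.70 dB(A).

95 dB(A)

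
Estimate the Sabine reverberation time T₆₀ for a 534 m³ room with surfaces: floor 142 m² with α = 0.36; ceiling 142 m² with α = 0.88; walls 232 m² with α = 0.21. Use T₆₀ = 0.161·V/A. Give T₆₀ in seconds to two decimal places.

Summing Sᵢαᵢ: 142·0.36 + 142·0.88 + 232·0.21 = 224.80 m².
T₆₀ = 0.161·V/A = 0.161·534/224.80 = 0.382 s.

0.38 s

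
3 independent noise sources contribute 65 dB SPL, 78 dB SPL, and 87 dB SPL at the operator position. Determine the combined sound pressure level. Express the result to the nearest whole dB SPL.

For uncorrelated sources the intensities add, so convert each level to linear form, sum, and take 10·log₁₀ of the total.
Σ 10^(L/10) = 10^(65/10) + 10^(78/10) + 10^(87/10) = 5.674e+08.
L_total = 10·log₁₀(5.674e+08) = 87.54 dB SPL.

88 dB SPL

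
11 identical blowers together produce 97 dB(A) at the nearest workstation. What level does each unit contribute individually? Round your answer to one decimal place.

Dividing the total intensity by 11 lowers the level by 10·log₁₀ 11 = 10.414 dB: L₁ = 97 − 10.414.

86.6 dB(A)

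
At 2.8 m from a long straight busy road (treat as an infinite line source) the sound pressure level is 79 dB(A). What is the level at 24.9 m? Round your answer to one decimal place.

69.5 dB(A)

Line-source attenuation: ΔL = 10·log₁₀(r₂/r₁) = 10·log₁₀(24.9/2.8) = 9.490 dB.
L₂ = 79 − 10·log₁₀(24.9/2.8) = 79 − 9.490 = 69.51 dB(A).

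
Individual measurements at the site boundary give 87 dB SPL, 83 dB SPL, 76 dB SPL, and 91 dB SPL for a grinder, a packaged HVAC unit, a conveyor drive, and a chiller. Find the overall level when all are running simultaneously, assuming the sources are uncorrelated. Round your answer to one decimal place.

93.0 dB SPL

Incoherent sources combine by intensity addition: L_total = 10·log₁₀(Σ 10^(L_i/10)).
Σ 10^(L/10) = 10^(87/10) + 10^(83/10) + 10^(76/10) + 10^(91/10) = 1.999e+09.
L_total = 10·log₁₀(1.999e+09) = 93.01 dB SPL.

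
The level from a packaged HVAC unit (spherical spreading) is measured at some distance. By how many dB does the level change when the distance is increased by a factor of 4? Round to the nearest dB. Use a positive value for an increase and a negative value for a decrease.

-12 dB

A point source loses 6 dB per doubling of distance; generally ΔL = −20·log₁₀(r₂/r₁).
ΔL = −20·log₁₀(4) = -12.04 dB.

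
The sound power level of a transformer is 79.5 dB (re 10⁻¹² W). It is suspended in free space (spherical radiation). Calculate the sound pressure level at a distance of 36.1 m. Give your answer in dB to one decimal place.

The power spreads over a sphere of area 4π·r², so L_p = L_w − 10·log₁₀(4π·r²).
4π·r² = 1.638e+04 m², 10·log₁₀ of that is 42.142 dB.
L_p = 79.5 − 42.142 = 37.36 dB.

37.4 dB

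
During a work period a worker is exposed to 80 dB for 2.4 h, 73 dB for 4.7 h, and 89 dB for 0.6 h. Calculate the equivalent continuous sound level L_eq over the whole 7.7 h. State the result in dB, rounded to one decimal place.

80.2 dB

Weight each interval's intensity by its duration and average over T = 7.7 h:
Σ tᵢ·10^(Lᵢ/10) = 2.4·10^(80/10) + 4.7·10^(73/10) + 0.6·10^(89/10) = 8.104e+08.
L_eq = 10·log₁₀(8.104e+08/7.7) = 80.22 dB.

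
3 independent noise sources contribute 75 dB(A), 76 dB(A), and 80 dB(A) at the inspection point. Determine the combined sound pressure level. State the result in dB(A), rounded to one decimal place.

82.3 dB(A)

Incoherent sources combine by intensity addition: L_total = 10·log₁₀(Σ 10^(L_i/10)).
Σ 10^(L/10) = 10^(75/10) + 10^(76/10) + 10^(80/10) = 1.714e+08.
L_total = 10·log₁₀(1.714e+08) = 82.34 dB(A).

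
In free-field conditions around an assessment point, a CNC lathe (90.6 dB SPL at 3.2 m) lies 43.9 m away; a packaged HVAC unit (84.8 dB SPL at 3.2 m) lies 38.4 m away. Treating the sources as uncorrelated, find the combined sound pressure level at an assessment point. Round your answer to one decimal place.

69.1 dB SPL

Propagate each source to the receiver with L = L_ref − 20·log₁₀(r/r_ref), then add intensities.
CNC lathe: 90.6 − 20·log₁₀(43.9/3.2) = 90.6 − 22.75 = 67.85 dB SPL.
packaged HVAC unit: 84.8 − 20·log₁₀(38.4/3.2) = 84.8 − 21.58 = 63.22 dB SPL.
Σ 10^(L/10) = 8.198e+06 → L_total = 10·log₁₀(8.198e+06) = 69.14 dB SPL.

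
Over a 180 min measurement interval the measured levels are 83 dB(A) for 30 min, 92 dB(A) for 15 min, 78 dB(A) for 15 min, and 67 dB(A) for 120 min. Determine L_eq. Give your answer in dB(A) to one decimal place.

82.4 dB(A)

L_eq = 10·log₁₀[(1/T)·Σ tᵢ·10^(Lᵢ/10)] with T = 180 min.
Σ tᵢ·10^(Lᵢ/10) = 30·10^(83/10) + 15·10^(92/10) + 15·10^(78/10) + 120·10^(67/10) = 3.131e+10.
L_eq = 10·log₁₀(3.131e+10/180) = 82.40 dB(A).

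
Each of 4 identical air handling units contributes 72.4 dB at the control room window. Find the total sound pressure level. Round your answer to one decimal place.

78.4 dB

With 4 equal, uncorrelated contributions the intensity is 4× that of one unit, giving a rise of 10·log₁₀ 4.
L_total = 72.4 + 10·log₁₀(4) = 72.4 + 6.021 = 78.42 dB.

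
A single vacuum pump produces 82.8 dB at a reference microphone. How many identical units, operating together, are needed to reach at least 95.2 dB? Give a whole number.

18

Need L₁ + 10·log₁₀ N ≥ 95.2, i.e. log₁₀ N ≥ 1.24.
N ≥ 10^(12.4/10) = 17.378, so N = 18.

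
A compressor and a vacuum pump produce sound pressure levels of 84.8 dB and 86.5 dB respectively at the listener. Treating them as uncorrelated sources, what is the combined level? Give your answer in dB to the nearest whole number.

89 dB

For uncorrelated sources the intensities add, so convert each level to linear form, sum, and take 10·log₁₀ of the total.
Σ 10^(L/10) = 10^(84.8/10) + 10^(86.5/10) = 7.487e+08.
L_total = 10·log₁₀(7.487e+08) = 88.74 dB.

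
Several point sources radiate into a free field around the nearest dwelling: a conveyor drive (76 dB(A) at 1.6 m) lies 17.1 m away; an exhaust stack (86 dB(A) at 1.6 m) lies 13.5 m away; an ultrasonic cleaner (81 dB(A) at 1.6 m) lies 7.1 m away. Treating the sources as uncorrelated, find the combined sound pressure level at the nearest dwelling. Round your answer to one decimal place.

70.9 dB(A)

Propagate each source to the receiver with L = L_ref − 20·log₁₀(r/r_ref), then add intensities.
conveyor drive: 76 − 20·log₁₀(17.1/1.6) = 76 − 20.58 = 55.42 dB(A).
exhaust stack: 86 − 20·log₁₀(13.5/1.6) = 86 − 18.52 = 67.48 dB(A).
ultrasonic cleaner: 81 − 20·log₁₀(7.1/1.6) = 81 − 12.94 = 68.06 dB(A).
Σ 10^(L/10) = 1.233e+07 → L_total = 10·log₁₀(1.233e+07) = 70.91 dB(A).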